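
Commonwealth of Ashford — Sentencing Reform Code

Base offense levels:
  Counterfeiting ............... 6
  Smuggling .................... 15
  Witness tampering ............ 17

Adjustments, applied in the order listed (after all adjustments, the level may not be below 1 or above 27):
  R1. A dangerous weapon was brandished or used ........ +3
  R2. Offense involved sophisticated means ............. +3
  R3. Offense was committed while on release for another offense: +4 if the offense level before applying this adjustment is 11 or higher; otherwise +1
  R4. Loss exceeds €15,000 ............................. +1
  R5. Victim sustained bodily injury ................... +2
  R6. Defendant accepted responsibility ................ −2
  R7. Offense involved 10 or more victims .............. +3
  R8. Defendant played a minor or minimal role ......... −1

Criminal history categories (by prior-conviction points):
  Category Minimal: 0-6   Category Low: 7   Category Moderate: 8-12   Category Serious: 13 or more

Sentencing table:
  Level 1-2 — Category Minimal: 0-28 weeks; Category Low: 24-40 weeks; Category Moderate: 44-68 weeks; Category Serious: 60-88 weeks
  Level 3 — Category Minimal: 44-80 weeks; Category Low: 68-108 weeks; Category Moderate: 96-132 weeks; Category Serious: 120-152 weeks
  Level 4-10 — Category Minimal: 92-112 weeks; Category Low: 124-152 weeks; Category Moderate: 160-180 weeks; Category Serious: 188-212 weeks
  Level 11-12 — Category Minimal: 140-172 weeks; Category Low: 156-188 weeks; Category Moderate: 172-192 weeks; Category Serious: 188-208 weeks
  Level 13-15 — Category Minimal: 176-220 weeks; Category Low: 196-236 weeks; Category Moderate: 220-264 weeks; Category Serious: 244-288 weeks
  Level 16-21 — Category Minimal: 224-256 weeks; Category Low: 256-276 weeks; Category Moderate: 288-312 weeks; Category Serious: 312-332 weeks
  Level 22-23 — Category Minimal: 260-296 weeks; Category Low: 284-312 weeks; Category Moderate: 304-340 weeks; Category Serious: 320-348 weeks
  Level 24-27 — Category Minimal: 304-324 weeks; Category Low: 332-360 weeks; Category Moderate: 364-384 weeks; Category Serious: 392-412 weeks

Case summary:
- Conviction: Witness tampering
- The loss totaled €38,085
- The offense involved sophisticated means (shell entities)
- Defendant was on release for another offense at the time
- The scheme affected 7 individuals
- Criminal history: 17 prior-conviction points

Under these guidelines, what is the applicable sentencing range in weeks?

Base offense level for witness tampering: 17.
R1 does not apply.
R2 applies: 17 + 3 = 20.
R3 applies (level before this adjustment is 20 ≥ 11, so +4): 20 + 4 = 24.
R4 applies: 24 + 1 = 25.
Final offense level: 25.
Criminal history: 17 prior points → Category Serious (13+).
Level 25 falls in the 24-27 band.
Grid: Level 24-27 × Category Serious = 392-412 weeks.

392-412 weeks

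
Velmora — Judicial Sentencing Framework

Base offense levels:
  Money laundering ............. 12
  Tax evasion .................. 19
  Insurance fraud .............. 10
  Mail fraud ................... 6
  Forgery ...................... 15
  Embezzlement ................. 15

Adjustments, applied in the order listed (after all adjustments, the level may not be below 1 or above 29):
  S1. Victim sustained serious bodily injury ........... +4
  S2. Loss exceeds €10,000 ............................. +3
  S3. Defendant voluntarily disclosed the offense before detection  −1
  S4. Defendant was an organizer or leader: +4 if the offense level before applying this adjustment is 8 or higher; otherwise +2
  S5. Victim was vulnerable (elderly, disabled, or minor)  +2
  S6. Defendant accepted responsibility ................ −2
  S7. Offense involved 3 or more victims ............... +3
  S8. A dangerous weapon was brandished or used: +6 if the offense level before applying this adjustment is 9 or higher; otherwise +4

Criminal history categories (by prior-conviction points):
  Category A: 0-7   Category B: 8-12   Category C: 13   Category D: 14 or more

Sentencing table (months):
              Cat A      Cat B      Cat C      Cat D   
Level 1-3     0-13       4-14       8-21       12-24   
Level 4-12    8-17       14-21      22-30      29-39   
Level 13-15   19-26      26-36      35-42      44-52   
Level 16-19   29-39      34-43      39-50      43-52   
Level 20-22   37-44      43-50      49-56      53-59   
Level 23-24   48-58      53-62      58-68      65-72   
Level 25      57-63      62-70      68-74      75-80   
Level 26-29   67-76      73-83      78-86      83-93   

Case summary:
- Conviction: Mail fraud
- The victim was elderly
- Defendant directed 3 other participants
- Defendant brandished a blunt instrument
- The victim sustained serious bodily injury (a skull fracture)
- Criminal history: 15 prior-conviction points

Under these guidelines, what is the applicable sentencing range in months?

53-59 months

Base offense level for mail fraud: 6.
S1 applies: 6 + 4 = 10.
S3 does not apply.
S4 applies (level before this adjustment is 10 ≥ 8, so +4): 10 + 4 = 14.
S5 applies: 14 + 2 = 16.
S7 does not apply.
S8 applies (level before this adjustment is 16 ≥ 9, so +6): 16 + 6 = 22.
Final offense level: 22.
Criminal history: 15 prior points → Category D (14+).
Level 22 falls in the 20-22 band.
Grid: Level 20-22 × Category D = 53-59 months.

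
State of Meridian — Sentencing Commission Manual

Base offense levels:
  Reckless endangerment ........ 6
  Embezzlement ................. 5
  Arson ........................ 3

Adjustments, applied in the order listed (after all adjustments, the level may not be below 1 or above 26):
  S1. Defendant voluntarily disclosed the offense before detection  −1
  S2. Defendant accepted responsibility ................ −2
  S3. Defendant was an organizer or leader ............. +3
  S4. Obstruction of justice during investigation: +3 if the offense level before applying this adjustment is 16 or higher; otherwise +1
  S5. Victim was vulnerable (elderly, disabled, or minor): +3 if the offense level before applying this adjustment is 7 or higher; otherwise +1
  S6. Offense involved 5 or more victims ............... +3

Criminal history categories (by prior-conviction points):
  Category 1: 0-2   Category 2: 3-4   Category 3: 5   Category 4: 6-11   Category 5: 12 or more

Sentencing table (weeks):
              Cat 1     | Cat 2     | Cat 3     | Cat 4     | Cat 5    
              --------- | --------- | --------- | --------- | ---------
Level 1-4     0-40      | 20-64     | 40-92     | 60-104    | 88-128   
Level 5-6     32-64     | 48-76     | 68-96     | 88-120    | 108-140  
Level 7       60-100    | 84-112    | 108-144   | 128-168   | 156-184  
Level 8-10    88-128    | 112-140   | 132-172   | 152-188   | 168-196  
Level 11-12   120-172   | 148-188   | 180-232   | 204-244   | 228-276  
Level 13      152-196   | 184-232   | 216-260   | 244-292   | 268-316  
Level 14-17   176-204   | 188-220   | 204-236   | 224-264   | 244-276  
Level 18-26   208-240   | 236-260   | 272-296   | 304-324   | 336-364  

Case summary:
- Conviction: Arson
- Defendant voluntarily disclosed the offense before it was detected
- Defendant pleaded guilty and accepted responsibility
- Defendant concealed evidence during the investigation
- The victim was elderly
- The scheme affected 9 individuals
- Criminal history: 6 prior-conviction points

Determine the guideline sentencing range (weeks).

88-120 weeks

Base offense level for arson: 3.
S1 applies: 3 − 1 = 2.
S2 applies: 2 − 2 = 0.
S3 does not apply.
S4 applies (level before this adjustment is 0 < 16, so +1): 0 + 1 = 1.
S5 applies (level before this adjustment is 1 < 7, so +1): 1 + 1 = 2.
S6 applies: 2 + 3 = 5.
Final offense level: 5.
Criminal history: 6 prior points → Category 4 (6-11).
Level 5 falls in the 5-6 band.
Grid: Level 5-6 × Category 4 = 88-120 weeks.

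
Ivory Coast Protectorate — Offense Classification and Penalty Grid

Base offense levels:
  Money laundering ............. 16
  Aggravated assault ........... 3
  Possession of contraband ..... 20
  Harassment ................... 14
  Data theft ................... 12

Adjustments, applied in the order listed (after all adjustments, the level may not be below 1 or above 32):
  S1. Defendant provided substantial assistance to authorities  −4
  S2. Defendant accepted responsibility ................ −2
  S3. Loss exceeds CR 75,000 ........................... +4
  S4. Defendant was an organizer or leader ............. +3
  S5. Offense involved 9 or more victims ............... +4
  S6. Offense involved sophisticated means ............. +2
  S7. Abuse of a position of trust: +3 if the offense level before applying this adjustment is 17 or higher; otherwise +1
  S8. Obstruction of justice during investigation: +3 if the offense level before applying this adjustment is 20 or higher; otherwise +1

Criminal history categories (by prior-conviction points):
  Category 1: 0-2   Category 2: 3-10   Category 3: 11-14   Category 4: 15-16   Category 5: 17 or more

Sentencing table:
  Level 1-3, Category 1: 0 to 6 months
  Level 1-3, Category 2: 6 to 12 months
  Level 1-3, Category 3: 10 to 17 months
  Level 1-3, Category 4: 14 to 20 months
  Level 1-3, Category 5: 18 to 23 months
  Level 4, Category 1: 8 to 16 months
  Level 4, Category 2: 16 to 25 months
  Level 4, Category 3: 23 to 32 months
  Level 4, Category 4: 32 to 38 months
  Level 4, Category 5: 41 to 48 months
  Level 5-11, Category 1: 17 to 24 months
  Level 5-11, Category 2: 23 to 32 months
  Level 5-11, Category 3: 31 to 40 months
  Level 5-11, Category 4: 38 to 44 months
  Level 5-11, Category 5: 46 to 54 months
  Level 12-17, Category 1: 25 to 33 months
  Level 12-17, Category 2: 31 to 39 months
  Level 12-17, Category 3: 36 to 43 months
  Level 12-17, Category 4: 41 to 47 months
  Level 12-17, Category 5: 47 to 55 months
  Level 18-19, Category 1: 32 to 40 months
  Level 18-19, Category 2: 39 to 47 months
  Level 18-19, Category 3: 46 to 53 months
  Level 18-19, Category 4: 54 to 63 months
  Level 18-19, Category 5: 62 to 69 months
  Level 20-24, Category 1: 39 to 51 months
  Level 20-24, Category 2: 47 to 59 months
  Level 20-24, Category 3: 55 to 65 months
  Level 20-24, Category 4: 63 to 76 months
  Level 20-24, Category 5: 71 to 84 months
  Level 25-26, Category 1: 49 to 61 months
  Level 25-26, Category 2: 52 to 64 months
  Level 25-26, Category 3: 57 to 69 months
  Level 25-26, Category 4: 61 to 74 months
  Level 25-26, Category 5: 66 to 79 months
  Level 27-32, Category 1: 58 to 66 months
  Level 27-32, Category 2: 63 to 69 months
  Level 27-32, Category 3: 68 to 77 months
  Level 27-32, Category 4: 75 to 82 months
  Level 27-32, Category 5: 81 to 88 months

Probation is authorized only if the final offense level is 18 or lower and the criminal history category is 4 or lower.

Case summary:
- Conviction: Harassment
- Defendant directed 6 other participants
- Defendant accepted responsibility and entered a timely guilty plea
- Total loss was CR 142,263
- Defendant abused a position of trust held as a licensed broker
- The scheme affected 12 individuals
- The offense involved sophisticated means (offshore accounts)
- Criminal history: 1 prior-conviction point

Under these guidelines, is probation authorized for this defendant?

Base offense level for harassment: 14.
S1 does not apply.
S2 applies: 14 − 2 = 12.
S3 applies: 12 + 4 = 16.
S4 applies: 16 + 3 = 19.
S5 applies: 19 + 4 = 23.
S6 applies: 23 + 2 = 25.
S7 applies (level before this adjustment is 25 ≥ 17, so +3): 25 + 3 = 28.
Final offense level: 28.
Criminal history: 1 prior point → Category 1 (0-2).
Level 28 falls in the 27-32 band.
Grid: Level 27-32 × Category 1 = 58-66 months.
Probation check: level 28 > 18 and category 1 ≤ 4 → not eligible.

No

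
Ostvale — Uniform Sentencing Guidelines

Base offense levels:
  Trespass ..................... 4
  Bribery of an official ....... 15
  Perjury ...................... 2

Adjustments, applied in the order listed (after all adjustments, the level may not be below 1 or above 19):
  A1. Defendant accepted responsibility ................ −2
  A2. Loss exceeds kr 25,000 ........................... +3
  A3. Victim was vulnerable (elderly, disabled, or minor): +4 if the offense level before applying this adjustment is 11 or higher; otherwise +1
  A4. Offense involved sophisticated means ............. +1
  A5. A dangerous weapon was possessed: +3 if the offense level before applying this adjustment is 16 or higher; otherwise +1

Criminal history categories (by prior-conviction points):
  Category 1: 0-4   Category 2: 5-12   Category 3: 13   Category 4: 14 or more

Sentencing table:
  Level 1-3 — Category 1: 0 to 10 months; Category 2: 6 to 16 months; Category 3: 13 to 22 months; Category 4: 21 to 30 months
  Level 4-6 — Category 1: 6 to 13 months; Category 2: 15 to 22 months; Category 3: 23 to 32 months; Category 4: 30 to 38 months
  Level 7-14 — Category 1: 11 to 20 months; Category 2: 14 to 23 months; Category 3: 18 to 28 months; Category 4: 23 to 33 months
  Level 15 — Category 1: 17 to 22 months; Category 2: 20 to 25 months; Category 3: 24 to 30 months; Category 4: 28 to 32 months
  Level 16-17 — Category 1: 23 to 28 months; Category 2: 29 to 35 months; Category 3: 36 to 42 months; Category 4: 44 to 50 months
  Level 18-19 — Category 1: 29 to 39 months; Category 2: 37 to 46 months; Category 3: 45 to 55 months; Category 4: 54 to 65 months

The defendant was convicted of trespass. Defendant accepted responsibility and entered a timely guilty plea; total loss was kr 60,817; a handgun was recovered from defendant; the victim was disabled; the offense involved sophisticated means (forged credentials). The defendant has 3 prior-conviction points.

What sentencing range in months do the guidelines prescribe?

11-20 months

Base offense level for trespass: 4.
A1 applies: 4 − 2 = 2.
A2 applies: 2 + 3 = 5.
A3 applies (level before this adjustment is 5 < 11, so +1): 5 + 1 = 6.
A4 applies: 6 + 1 = 7.
A5 applies (level before this adjustment is 7 < 16, so +1): 7 + 1 = 8.
Final offense level: 8.
Criminal history: 3 prior points → Category 1 (0-4).
Level 8 falls in the 7-14 band.
Grid: Level 7-14 × Category 1 = 11-20 months.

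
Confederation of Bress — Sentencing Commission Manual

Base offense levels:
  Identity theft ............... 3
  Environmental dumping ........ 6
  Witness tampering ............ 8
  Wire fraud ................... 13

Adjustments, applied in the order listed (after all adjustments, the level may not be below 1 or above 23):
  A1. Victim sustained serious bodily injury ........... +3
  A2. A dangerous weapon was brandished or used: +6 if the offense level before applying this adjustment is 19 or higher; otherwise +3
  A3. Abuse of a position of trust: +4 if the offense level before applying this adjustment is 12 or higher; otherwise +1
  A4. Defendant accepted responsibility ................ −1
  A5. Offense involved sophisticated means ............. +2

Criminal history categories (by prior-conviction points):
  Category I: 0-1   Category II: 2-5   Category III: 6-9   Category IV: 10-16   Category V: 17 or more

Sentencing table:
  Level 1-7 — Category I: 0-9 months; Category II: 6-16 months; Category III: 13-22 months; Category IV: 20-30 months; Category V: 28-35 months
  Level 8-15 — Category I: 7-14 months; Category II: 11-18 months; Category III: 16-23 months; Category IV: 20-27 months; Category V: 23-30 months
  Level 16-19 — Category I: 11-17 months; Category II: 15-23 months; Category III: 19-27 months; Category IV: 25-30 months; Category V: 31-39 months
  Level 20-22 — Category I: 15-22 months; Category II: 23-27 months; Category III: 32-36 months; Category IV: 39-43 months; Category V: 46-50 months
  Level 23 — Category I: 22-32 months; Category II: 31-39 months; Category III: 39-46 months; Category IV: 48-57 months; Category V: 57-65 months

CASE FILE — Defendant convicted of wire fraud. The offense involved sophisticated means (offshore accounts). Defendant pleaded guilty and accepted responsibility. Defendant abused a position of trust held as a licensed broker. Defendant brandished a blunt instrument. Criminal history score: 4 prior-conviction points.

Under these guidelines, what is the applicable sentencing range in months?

Base offense level for wire fraud: 13.
A1 does not apply.
A2 applies (level before this adjustment is 13 < 19, so +3): 13 + 3 = 16.
A3 applies (level before this adjustment is 16 ≥ 12, so +4): 16 + 4 = 20.
A4 applies: 20 − 1 = 19.
A5 applies: 19 + 2 = 21.
Final offense level: 21.
Criminal history: 4 prior points → Category II (2-5).
Level 21 falls in the 20-22 band.
Grid: Level 20-22 × Category II = 23-27 months.

23-27 months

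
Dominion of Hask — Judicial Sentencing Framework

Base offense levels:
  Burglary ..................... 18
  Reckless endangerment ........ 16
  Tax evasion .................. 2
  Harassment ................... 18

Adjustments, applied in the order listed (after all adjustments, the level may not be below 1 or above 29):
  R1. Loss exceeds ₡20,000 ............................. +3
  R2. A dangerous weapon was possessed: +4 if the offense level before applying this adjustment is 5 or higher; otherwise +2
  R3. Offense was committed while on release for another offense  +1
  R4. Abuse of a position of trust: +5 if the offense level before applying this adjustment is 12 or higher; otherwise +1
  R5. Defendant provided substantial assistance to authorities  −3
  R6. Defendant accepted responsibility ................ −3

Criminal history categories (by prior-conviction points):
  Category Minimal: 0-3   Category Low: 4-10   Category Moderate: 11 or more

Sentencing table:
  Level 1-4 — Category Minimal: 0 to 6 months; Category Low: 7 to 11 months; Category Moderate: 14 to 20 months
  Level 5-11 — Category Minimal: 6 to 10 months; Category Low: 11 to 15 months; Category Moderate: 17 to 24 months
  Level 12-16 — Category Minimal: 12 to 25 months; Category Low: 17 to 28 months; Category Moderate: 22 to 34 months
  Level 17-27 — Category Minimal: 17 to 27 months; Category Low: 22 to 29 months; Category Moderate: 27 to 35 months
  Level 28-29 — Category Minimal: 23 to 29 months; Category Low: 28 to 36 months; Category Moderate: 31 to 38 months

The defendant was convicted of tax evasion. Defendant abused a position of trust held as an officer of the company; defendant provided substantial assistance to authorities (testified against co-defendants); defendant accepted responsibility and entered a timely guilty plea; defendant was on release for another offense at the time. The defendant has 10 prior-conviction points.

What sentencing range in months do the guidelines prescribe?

Base offense level for tax evasion: 2.
R3 applies: 2 + 1 = 3.
R4 applies (level before this adjustment is 3 < 12, so +1): 3 + 1 = 4.
R5 applies: 4 − 3 = 1.
R6 applies: 1 − 3 = -2.
Level -2 is below the minimum of 1; floored at 1.
Final offense level: 1.
Criminal history: 10 prior points → Category Low (4-10).
Level 1 falls in the 1-4 band.
Grid: Level 1-4 × Category Low = 7-11 months.

7-11 months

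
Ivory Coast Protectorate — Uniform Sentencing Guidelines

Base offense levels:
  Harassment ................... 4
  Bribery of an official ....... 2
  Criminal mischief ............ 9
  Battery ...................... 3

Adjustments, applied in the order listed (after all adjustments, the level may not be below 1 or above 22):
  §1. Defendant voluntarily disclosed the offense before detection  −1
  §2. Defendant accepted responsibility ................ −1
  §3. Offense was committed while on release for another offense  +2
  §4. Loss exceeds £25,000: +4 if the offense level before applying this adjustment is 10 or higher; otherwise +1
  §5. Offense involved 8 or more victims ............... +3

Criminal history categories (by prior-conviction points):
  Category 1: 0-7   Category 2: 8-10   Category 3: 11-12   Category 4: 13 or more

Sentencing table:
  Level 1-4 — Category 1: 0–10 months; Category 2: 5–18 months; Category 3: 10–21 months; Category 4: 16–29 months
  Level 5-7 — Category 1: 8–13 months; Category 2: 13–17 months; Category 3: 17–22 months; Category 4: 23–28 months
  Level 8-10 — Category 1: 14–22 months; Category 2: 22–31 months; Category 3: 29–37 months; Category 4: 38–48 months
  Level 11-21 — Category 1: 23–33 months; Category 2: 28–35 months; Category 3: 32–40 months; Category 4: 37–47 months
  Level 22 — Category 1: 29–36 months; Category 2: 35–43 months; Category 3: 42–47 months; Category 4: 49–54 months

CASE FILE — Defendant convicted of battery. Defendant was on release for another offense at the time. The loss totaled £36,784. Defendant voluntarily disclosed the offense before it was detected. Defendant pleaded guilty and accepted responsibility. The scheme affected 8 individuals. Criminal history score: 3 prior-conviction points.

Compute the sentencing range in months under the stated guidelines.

Base offense level for battery: 3.
§1 applies: 3 − 1 = 2.
§2 applies: 2 − 1 = 1.
§3 applies: 1 + 2 = 3.
§4 applies (level before this adjustment is 3 < 10, so +1): 3 + 1 = 4.
§5 applies: 4 + 3 = 7.
Final offense level: 7.
Criminal history: 3 prior points → Category 1 (0-7).
Level 7 falls in the 5-7 band.
Grid: Level 5-7 × Category 1 = 8-13 months.

8-13 months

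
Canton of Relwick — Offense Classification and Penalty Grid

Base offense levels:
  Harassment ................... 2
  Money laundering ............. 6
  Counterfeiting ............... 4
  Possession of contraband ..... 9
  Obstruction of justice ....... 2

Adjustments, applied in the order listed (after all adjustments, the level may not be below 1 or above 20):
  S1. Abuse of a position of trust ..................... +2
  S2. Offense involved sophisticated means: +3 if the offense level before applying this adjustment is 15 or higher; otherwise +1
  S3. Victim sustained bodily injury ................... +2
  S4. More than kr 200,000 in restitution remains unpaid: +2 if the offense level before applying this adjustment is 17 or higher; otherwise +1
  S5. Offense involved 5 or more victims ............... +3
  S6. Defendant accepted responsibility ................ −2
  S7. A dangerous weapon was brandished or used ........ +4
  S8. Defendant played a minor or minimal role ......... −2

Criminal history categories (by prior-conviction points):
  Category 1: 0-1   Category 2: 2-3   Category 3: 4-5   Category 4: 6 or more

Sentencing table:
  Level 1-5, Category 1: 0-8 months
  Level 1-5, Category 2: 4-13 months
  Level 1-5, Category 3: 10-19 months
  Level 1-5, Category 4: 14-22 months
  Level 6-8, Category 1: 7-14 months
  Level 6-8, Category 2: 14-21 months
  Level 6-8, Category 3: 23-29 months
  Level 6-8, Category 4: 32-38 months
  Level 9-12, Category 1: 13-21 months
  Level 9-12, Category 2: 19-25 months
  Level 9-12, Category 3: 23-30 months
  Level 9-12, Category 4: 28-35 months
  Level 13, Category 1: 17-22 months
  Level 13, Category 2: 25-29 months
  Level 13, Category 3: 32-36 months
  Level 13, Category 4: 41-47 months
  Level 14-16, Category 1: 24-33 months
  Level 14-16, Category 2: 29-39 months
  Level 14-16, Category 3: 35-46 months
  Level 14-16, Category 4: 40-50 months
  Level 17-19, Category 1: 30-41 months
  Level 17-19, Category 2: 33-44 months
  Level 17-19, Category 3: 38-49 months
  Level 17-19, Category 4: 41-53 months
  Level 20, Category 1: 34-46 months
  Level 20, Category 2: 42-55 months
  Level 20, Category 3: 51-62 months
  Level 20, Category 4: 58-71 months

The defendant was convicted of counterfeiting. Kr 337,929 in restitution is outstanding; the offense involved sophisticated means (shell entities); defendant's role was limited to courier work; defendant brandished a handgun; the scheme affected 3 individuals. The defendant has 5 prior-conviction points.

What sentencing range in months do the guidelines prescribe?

Base offense level for counterfeiting: 4.
S2 applies (level before this adjustment is 4 < 15, so +1): 4 + 1 = 5.
S4 applies (level before this adjustment is 5 < 17, so +1): 5 + 1 = 6.
S7 applies: 6 + 4 = 10.
S8 applies: 10 − 2 = 8.
Final offense level: 8.
Criminal history: 5 prior points → Category 3 (4-5).
Level 8 falls in the 6-8 band.
Grid: Level 6-8 × Category 3 = 23-29 months.

23-29 months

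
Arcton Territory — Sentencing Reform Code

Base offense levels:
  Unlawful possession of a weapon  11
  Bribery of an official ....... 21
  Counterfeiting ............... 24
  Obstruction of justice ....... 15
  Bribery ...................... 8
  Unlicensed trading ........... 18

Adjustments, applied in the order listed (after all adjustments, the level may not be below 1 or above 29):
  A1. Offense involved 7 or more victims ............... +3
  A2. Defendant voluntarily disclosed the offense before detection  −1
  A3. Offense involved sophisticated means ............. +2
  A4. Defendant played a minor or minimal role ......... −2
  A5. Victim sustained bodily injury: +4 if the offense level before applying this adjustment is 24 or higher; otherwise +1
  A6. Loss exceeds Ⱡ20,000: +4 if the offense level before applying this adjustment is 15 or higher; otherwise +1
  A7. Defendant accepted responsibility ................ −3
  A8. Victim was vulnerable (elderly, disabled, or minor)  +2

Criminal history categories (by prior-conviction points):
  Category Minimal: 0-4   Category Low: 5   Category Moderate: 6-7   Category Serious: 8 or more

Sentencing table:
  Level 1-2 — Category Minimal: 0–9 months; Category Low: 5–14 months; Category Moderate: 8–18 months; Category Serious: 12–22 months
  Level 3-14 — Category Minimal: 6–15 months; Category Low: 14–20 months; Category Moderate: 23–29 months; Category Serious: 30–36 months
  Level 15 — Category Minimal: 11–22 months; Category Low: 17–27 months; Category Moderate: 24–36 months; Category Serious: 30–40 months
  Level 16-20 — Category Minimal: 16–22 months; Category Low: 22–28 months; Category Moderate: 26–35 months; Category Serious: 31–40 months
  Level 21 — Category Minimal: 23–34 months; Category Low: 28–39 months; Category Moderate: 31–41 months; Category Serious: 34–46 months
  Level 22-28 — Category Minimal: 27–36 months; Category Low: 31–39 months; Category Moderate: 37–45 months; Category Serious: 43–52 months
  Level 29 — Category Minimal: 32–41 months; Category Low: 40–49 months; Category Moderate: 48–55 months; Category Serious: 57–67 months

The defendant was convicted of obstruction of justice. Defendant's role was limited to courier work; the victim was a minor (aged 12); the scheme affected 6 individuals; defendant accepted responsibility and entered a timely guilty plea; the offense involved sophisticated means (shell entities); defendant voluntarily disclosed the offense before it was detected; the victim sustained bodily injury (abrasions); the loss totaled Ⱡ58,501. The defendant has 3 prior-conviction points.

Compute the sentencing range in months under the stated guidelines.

Base offense level for obstruction of justice: 15.
A1 does not apply.
A2 applies: 15 − 1 = 14.
A3 applies: 14 + 2 = 16.
A4 applies: 16 − 2 = 14.
A5 applies (level before this adjustment is 14 < 24, so +1): 14 + 1 = 15.
A6 applies (level before this adjustment is 15 ≥ 15, so +4): 15 + 4 = 19.
A7 applies: 19 − 3 = 16.
A8 applies: 16 + 2 = 18.
Final offense level: 18.
Criminal history: 3 prior points → Category Minimal (0-4).
Level 18 falls in the 16-20 band.
Grid: Level 16-20 × Category Minimal = 16-22 months.

16-22 months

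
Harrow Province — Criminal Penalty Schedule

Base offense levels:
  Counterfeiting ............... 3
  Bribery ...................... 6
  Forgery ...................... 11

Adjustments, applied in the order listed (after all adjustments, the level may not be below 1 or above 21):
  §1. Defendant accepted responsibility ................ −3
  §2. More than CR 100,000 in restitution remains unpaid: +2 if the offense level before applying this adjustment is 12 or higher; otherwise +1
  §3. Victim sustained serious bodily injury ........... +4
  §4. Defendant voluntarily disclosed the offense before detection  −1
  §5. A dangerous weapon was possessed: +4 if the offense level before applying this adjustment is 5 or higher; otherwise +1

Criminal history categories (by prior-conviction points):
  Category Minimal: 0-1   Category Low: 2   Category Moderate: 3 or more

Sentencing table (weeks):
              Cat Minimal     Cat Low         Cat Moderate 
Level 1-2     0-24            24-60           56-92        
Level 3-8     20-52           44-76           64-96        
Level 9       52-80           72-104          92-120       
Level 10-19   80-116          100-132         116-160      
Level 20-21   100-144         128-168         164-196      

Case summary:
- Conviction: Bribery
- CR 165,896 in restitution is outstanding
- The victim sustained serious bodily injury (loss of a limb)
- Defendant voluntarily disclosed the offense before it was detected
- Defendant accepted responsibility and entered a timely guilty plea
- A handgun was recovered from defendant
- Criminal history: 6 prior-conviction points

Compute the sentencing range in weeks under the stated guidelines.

116-160 weeks

Base offense level for bribery: 6.
§1 applies: 6 − 3 = 3.
§2 applies (level before this adjustment is 3 < 12, so +1): 3 + 1 = 4.
§3 applies: 4 + 4 = 8.
§4 applies: 8 − 1 = 7.
§5 applies (level before this adjustment is 7 ≥ 5, so +4): 7 + 4 = 11.
Final offense level: 11.
Criminal history: 6 prior points → Category Moderate (3+).
Level 11 falls in the 10-19 band.
Grid: Level 10-19 × Category Moderate = 116-160 weeks.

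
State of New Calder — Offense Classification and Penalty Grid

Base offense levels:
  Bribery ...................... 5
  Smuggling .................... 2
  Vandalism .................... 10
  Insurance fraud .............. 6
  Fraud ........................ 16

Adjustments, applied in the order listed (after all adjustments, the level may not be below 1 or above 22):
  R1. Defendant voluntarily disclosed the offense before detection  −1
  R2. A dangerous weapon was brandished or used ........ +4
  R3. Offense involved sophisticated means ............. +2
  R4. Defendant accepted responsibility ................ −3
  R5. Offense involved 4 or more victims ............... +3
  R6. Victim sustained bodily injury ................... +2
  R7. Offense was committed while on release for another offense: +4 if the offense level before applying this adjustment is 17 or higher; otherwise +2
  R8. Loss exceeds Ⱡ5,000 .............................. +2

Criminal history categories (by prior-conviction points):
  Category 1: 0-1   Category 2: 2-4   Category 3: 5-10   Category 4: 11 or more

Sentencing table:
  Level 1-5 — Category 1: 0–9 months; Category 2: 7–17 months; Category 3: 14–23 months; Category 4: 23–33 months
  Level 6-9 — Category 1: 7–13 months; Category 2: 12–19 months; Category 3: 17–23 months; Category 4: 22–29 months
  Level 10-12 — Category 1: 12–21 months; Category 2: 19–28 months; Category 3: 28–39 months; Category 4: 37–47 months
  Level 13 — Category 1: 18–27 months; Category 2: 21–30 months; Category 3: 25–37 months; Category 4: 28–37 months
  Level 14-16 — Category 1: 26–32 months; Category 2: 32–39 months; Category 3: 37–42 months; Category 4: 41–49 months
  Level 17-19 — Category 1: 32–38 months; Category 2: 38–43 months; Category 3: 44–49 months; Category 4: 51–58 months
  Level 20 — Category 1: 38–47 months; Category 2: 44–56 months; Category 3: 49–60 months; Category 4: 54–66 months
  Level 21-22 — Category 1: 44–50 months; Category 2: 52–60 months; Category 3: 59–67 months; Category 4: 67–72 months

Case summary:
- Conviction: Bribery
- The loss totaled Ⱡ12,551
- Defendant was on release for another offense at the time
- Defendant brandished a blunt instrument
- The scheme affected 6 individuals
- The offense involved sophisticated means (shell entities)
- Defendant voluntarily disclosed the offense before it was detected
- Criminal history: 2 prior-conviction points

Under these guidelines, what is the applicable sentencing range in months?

38-43 months

Base offense level for bribery: 5.
R1 applies: 5 − 1 = 4.
R2 applies: 4 + 4 = 8.
R3 applies: 8 + 2 = 10.
R4 does not apply.
R5 applies: 10 + 3 = 13.
R7 applies (level before this adjustment is 13 < 17, so +2): 13 + 2 = 15.
R8 applies: 15 + 2 = 17.
Final offense level: 17.
Criminal history: 2 prior points → Category 2 (2-4).
Level 17 falls in the 17-19 band.
Grid: Level 17-19 × Category 2 = 38-43 months.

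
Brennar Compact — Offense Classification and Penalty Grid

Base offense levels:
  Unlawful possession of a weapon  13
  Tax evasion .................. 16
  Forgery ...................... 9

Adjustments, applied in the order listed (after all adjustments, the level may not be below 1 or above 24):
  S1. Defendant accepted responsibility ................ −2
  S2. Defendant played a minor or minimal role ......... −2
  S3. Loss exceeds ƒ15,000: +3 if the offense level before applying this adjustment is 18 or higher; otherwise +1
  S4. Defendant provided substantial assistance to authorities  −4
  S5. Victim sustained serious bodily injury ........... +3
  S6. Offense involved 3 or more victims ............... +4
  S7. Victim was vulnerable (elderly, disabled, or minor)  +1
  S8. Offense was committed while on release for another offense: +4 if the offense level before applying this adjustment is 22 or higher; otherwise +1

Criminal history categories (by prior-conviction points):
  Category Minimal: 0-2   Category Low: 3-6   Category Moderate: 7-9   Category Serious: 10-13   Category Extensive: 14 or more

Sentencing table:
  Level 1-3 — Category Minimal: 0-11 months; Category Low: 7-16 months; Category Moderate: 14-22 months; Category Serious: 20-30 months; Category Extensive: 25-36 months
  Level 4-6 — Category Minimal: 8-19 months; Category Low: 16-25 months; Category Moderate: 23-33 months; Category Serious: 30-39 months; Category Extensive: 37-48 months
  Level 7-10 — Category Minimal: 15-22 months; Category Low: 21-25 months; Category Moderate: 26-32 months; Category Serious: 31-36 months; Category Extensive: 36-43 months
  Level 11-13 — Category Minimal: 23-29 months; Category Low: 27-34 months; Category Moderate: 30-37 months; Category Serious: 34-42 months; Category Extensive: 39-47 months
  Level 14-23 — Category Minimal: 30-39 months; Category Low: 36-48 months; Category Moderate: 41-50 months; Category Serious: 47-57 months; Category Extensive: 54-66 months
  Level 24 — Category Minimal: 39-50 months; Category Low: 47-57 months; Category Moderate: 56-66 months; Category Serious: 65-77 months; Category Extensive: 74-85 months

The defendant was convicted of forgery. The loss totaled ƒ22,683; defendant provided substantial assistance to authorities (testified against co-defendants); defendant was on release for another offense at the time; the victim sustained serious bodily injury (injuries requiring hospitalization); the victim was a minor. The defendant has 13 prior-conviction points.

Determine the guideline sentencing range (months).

Base offense level for forgery: 9.
S2 does not apply.
S3 applies (level before this adjustment is 9 < 18, so +1): 9 + 1 = 10.
S4 applies: 10 − 4 = 6.
S5 applies: 6 + 3 = 9.
S7 applies: 9 + 1 = 10.
S8 applies (level before this adjustment is 10 < 22, so +1): 10 + 1 = 11.
Final offense level: 11.
Criminal history: 13 prior points → Category Serious (10-13).
Level 11 falls in the 11-13 band.
Grid: Level 11-13 × Category Serious = 34-42 months.

34-42 months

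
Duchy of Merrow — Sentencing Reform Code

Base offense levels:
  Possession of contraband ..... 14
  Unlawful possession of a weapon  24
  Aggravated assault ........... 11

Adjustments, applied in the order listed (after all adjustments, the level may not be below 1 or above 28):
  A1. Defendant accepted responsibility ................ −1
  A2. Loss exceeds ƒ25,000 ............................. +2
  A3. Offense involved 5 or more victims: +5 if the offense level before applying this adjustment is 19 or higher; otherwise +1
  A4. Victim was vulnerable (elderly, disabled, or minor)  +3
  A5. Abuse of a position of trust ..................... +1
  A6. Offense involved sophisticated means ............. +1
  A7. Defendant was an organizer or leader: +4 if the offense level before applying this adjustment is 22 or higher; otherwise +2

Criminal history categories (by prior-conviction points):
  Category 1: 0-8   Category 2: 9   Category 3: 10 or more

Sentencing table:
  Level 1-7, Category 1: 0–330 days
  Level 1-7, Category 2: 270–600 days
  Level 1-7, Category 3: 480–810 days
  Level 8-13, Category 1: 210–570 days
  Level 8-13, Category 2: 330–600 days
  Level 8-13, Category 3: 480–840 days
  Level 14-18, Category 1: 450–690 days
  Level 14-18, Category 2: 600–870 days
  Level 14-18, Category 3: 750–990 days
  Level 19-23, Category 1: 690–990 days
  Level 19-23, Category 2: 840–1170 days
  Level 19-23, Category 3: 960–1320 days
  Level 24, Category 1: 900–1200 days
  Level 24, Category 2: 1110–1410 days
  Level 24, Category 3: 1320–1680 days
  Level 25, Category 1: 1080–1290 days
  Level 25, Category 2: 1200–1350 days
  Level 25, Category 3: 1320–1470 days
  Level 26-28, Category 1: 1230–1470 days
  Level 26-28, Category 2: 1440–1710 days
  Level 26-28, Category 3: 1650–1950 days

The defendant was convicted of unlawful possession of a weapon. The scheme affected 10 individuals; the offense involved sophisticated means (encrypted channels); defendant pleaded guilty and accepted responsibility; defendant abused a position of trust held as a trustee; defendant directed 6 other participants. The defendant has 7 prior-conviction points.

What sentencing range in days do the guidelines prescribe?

Base offense level for unlawful possession of a weapon: 24.
A1 applies: 24 − 1 = 23.
A2 does not apply.
A3 applies (level before this adjustment is 23 ≥ 19, so +5): 23 + 5 = 28.
A5 applies: 28 + 1 = 29.
A6 applies: 29 + 1 = 30.
A7 applies (level before this adjustment is 30 ≥ 22, so +4): 30 + 4 = 34.
Level 34 exceeds the maximum of 28; capped at 28.
Final offense level: 28.
Criminal history: 7 prior points → Category 1 (0-8).
Level 28 falls in the 26-28 band.
Grid: Level 26-28 × Category 1 = 1230-1470 days.

1230-1470 days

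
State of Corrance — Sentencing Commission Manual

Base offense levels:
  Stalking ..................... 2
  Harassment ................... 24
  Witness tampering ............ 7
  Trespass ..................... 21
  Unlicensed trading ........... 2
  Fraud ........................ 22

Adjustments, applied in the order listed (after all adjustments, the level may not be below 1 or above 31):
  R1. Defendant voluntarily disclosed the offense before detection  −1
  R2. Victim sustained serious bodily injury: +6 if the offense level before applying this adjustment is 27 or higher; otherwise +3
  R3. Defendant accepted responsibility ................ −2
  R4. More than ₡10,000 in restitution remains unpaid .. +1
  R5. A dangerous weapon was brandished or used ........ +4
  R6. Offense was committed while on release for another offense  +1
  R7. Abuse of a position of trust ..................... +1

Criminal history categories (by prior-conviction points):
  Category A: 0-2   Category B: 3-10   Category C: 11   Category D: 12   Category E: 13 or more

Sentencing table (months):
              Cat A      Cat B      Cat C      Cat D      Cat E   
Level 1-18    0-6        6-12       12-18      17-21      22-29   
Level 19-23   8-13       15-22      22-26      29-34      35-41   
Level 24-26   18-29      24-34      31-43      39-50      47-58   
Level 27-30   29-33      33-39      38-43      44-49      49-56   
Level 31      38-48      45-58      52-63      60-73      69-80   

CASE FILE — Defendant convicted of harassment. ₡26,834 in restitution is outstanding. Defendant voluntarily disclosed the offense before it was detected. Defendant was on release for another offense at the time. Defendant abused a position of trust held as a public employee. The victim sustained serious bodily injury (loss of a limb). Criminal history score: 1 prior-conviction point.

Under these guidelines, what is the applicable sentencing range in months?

29-33 months

Base offense level for harassment: 24.
R1 applies: 24 − 1 = 23.
R2 applies (level before this adjustment is 23 < 27, so +3): 23 + 3 = 26.
R3 does not apply.
R4 applies: 26 + 1 = 27.
R5 does not apply.
R6 applies: 27 + 1 = 28.
R7 applies: 28 + 1 = 29.
Final offense level: 29.
Criminal history: 1 prior point → Category A (0-2).
Level 29 falls in the 27-30 band.
Grid: Level 27-30 × Category A = 29-33 months.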